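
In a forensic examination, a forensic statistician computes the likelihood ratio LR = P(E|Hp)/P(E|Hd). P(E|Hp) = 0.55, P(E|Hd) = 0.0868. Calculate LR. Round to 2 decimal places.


Likelihood ratio calculation:
LR = P(E|Hp) / P(E|Hd)
LR = 0.55 / 0.0868
LR = 6.34

6.34


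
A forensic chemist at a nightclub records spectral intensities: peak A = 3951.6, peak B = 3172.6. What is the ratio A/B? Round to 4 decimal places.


Spectral peak ratio:
Peak A = 3951.6 counts
Peak B = 3172.6 counts
Ratio = 3951.6 / 3172.6 = 1.2455

1.2455


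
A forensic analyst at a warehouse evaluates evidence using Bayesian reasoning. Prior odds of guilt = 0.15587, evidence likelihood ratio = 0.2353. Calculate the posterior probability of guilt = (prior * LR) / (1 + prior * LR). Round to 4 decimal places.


Bayesian evidence evaluation:
Posterior odds = prior_odds * LR = 0.15587 * 0.2353 = 0.03667621
Posterior probability = posterior_odds / (1 + posterior_odds)
= 0.03667621 / (1 + 0.03667621)
= 0.03667621 / 1.03667621
= 0.0354

0.0354


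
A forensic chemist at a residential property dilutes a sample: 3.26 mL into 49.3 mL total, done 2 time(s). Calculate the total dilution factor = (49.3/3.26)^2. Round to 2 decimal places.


Dilution factor calculation:
Single dilution = V_total / V_sample = 49.3 / 3.26 ≈ 15.122699
Number of dilutions = 2
Total DF = (49.3 / 3.26)^2 (full precision, rounded at the end) = 228.70

228.70


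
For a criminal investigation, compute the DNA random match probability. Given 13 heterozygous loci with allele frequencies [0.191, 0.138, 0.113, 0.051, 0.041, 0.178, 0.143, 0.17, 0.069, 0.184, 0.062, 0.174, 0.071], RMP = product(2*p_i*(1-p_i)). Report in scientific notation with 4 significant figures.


Computing RMP for 13 loci:
Locus 1: 2 * 0.191 * 0.809 = 0.309038
Locus 2: 2 * 0.138 * 0.862 = 0.237912
Locus 3: 2 * 0.113 * 0.887 = 0.200462
Locus 4: 2 * 0.051 * 0.949 = 0.096798
Locus 5: 2 * 0.041 * 0.959 = 0.078638
Locus 6: 2 * 0.178 * 0.822 = 0.292632
Locus 7: 2 * 0.143 * 0.857 = 0.245102
Locus 8: 2 * 0.17 * 0.83 = 0.2822
Locus 9: 2 * 0.069 * 0.931 = 0.128478
Locus 10: 2 * 0.184 * 0.816 = 0.300288
Locus 11: 2 * 0.062 * 0.938 = 0.116312
Locus 12: 2 * 0.174 * 0.826 = 0.287448
Locus 13: 2 * 0.071 * 0.929 = 0.131918
RMP = 3.864e-10

3.864e-10


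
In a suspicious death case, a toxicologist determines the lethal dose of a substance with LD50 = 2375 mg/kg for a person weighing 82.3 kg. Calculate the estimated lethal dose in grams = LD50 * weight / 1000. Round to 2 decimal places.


Lethal dose calculation:
Lethal dose = LD50 * body_weight / 1000
= 2375 * 82.3 / 1000
= 195462.5 / 1000
= 195.46 g

195.46


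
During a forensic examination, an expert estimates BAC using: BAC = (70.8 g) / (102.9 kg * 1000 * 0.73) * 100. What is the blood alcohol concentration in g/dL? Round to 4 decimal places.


Applying the Widmark formula:
BAC = (dose_g / (body_wt * 1000 * r)) * 100
Denominator = 102.9 * 1000 * 0.73 = 75117
BAC = (70.8 / 75117) * 100
BAC = 0.0943 g/dL

0.0943


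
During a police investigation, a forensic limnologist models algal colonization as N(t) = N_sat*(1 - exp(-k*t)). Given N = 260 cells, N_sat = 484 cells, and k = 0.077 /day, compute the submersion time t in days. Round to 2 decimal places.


PMSI from diatom colonization curve:
N / N_sat = 260 / 484 = 0.53719
1 - N/N_sat = 0.46281
ln(1 - N/N_sat) = -0.770439
t = -ln(1 - N/N_sat) / k = -(-0.770439) / 0.077 = 10.01 days

10.01


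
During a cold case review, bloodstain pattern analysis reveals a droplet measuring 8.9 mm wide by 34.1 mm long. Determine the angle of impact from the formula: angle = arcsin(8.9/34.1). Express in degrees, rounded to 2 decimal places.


Blood spatter impact angle calculation:
width / length = 8.9 / 34.1 = 0.260997
angle = arcsin(0.260997)
angle = 15.13 degrees

15.13


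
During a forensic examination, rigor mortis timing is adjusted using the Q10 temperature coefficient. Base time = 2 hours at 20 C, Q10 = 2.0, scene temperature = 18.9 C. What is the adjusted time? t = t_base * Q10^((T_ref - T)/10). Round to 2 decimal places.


Rigor mortis time adjustment:
Exponent = (T_ref - T_actual) / 10 = (20 - 18.9) / 10 = 0.11
Q10 factor = 2.0^0.11 = 1.07923
t_adjusted = 2 * 1.07923 = 2.16 hours

2.16


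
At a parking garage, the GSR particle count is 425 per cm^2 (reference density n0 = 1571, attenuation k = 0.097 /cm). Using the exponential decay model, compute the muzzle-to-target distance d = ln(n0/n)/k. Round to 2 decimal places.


GSR distance calculation:
n0/n = 1571 / 425 = 3.696471
ln(n0/n) = 1.307379
d = 1.307379 / 0.097 = 13.48 cm

13.48


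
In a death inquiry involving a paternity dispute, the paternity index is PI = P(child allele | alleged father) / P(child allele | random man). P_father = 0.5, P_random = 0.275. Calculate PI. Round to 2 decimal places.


Paternity Index calculation:
PI = P(allele|father) / P(allele|random)
PI = 0.5 / 0.275
PI = 1.82

1.82


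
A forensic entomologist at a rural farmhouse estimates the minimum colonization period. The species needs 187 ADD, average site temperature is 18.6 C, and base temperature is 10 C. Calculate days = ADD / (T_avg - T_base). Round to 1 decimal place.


Insect development time:
Effective temperature = avg_temp - T_base = 18.6 - 10 = 8.6 C
Days = ADD / effective_temp = 187 / 8.6 = 21.7 days

21.7


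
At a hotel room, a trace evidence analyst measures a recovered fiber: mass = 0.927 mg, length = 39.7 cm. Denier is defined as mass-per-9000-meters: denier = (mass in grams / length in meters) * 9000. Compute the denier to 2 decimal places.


Denier calculation:
Mass in grams = 0.927 mg / 1000 = 0.000927 g
Length in meters = 39.7 cm / 100 = 0.397 m
Linear density = mass / length = 0.000927 / 0.397 = 0.00233501 g/m
Denier = (g/m) * 9000 = 0.00233501 * 9000 = 21.02

21.02


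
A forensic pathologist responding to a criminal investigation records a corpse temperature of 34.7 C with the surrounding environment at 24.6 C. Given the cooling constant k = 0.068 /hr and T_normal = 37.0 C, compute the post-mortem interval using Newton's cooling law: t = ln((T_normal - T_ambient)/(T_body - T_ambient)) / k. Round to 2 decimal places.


Using Newton's law of cooling:
t = ln((T_normal - T_ambient) / (T_body - T_ambient)) / k
T_normal - T_ambient = 12.4
T_body - T_ambient = 10.1
Ratio = 1.227723
ln(ratio) = 0.205161
t = 0.205161 / 0.068 = 3.02 hours

3.02


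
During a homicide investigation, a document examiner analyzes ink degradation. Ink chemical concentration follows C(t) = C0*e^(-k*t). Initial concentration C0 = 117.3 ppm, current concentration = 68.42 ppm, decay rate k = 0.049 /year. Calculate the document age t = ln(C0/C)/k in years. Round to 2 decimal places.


Document age estimation:
C0/C = 117.3 / 68.42 = 1.714411
ln(C0/C) = 0.53907
t = 0.53907 / 0.049 = 11.00 years

11.00


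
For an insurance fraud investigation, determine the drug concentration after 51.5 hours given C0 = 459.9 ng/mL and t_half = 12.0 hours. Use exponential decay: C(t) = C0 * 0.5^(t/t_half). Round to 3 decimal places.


Drug concentration decay:
Number of half-lives = t / t_half = 51.5 / 12.0 = 4.291667
Decay factor = 0.5^4.291667 = 0.05105985
C(t) = 459.9 * 0.05105985 = 23.482 ng/mL

23.482


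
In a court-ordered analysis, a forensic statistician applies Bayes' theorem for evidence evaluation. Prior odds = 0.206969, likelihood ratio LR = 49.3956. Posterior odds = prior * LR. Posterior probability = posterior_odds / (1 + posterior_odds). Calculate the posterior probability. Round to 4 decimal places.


Bayesian evidence evaluation:
Posterior odds = prior_odds * LR = 0.206969 * 49.3956 = 10.22336
Posterior probability = posterior_odds / (1 + posterior_odds)
= 10.22336 / (1 + 10.22336)
= 10.22336 / 11.22336
= 0.9109

0.9109


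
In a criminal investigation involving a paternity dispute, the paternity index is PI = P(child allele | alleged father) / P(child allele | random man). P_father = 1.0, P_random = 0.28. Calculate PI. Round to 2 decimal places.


Paternity Index calculation:
PI = P(allele|father) / P(allele|random)
PI = 1.0 / 0.28
PI = 3.57

3.57


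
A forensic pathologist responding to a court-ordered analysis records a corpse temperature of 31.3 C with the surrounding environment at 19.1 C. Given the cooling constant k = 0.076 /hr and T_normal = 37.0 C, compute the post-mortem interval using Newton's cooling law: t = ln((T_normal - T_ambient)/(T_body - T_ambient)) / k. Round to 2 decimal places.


Using Newton's law of cooling:
t = ln((T_normal - T_ambient) / (T_body - T_ambient)) / k
T_normal - T_ambient = 17.9
T_body - T_ambient = 12.2
Ratio = 1.467213
ln(ratio) = 0.383365
t = 0.383365 / 0.076 = 5.04 hours

5.04


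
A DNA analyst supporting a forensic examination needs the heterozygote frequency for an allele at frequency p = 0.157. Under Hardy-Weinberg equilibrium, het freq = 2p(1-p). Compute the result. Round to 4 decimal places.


Hardy-Weinberg heterozygote frequency:
q = 1 - p = 1 - 0.157 = 0.843
2pq = 2 * 0.157 * 0.843 = 0.2647

0.2647


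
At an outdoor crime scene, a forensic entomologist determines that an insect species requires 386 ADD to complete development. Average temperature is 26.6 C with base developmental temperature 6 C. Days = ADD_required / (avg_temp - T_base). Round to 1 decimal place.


Insect development time:
Effective temperature = avg_temp - T_base = 26.6 - 6 = 20.6 C
Days = ADD / effective_temp = 386 / 20.6 = 18.7 days

18.7


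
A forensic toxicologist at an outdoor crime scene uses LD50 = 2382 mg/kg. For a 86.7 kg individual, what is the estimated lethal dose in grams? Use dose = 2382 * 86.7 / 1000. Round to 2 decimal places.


Lethal dose calculation:
Lethal dose = LD50 * body_weight / 1000
= 2382 * 86.7 / 1000
= 206519.4 / 1000
= 206.52 g

206.52


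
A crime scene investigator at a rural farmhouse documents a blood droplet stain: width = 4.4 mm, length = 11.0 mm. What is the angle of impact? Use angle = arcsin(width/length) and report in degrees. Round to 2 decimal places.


Blood spatter impact angle calculation:
width / length = 4.4 / 11.0 = 0.4
angle = arcsin(0.4)
angle = 23.58 degrees

23.58


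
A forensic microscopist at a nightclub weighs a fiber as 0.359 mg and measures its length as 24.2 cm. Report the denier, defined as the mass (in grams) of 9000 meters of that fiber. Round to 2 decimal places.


Denier calculation:
Mass in grams = 0.359 mg / 1000 = 0.000359 g
Length in meters = 24.2 cm / 100 = 0.242 m
Linear density = mass / length = 0.000359 / 0.242 = 0.00148347 g/m
Denier = (g/m) * 9000 = 0.00148347 * 9000 = 13.35

13.35


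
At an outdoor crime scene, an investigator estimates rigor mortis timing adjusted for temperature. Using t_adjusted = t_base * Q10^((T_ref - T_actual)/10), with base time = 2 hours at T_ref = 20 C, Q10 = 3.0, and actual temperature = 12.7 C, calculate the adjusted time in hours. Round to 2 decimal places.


Rigor mortis time adjustment:
Exponent = (T_ref - T_actual) / 10 = (20 - 12.7) / 10 = 0.73
Q10 factor = 3.0^0.73 = 2.22997
t_adjusted = 2 * 2.22997 = 4.46 hours

4.46


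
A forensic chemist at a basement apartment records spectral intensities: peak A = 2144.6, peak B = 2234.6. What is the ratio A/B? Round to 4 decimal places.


Spectral peak ratio:
Peak A = 2144.6 counts
Peak B = 2234.6 counts
Ratio = 2144.6 / 2234.6 = 0.9597

0.9597


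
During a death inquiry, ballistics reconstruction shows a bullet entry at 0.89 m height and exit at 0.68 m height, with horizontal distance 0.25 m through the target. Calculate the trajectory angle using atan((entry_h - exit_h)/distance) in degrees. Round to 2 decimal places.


Bullet trajectory angle:
Height difference = 0.89 - 0.68 = 0.21 m
angle = atan(0.21 / 0.25)
angle = atan(0.84)
angle = 40.03 degrees

40.03


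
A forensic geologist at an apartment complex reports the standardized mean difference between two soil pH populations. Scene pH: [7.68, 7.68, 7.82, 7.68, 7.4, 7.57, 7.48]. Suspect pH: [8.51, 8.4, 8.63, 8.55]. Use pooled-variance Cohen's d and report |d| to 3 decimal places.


Pooled-variance Cohen's d for soil pH comparison:
Scene mean = 53.31 / 7 = 7.615714
Suspect mean = 34.09 / 4 = 8.5225
Scene sample variance s_s^2 = 0.020195
Suspect sample variance s_c^2 = 0.009158
Pooled variance = ((n_s-1)*s_s^2 + (n_c-1)*s_c^2) / (n_s + n_c - 2) = 0.016516
Pooled SD = sqrt(0.016516) = 0.128515
Mean difference = -0.906786
|d| = |-0.906786| / 0.128515 = 7.056

7.056


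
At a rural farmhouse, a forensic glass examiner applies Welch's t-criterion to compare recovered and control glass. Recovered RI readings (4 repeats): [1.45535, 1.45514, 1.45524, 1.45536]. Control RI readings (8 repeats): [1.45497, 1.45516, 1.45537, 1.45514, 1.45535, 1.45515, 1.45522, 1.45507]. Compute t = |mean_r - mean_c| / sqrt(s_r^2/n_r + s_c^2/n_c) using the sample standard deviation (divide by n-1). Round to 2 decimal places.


Welch's t-criterion for glass RI comparison:
Recovered mean = sum / n_r = 5.82109 / 4 = 1.4552725
Control mean = sum / n_c = 11.64143 / 8 = 1.4551787
Recovered sample variance s_r^2 = 1.07583e-08
Control sample variance s_c^2 = 1.79554e-08
Welch SE (unpooled) = sqrt(s_r^2/n_r + s_c^2/n_c) = sqrt(2.68958e-09 + 2.24442e-09) = sqrt(4.934e-09) = 7.02424e-05
|mean_r - mean_c| = 9.375e-05
t = 9.375e-05 / 7.02424e-05 = 1.33

1.33


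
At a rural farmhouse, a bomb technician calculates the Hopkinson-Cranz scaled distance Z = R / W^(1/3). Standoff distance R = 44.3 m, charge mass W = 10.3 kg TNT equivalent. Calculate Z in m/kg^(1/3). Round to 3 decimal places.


Scaled distance calculation:
W^(1/3) = 10.3^(1/3) = 2.175767
Z = R / W^(1/3) = 44.3 / 2.175767
Z = 20.361 m/kg^(1/3)

20.361


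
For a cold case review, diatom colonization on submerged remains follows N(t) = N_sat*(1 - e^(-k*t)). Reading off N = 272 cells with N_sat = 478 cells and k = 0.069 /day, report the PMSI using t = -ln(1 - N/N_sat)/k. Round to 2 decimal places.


PMSI from diatom colonization curve:
N / N_sat = 272 / 478 = 0.569038
1 - N/N_sat = 0.430962
ln(1 - N/N_sat) = -0.841735
t = -ln(1 - N/N_sat) / k = -(-0.841735) / 0.069 = 12.20 days

12.20


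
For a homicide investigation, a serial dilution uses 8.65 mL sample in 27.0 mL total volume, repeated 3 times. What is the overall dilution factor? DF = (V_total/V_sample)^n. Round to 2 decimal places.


Dilution factor calculation:
Single dilution = V_total / V_sample = 27.0 / 8.65 ≈ 3.121387
Number of dilutions = 3
Total DF = (27.0 / 8.65)^3 (full precision, rounded at the end) = 30.41

30.41


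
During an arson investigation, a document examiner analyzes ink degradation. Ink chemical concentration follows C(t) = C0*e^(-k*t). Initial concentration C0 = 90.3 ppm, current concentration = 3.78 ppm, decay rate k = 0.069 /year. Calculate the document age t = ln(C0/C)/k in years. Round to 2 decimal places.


Document age estimation:
C0/C = 90.3 / 3.78 = 23.888889
ln(C0/C) = 3.173413
t = 3.173413 / 0.069 = 45.99 years

45.99


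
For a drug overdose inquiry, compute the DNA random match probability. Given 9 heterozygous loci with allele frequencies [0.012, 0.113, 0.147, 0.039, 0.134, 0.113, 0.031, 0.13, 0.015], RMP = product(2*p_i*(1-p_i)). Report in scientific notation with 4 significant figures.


Computing RMP for 9 loci:
Locus 1: 2 * 0.012 * 0.988 = 0.023712
Locus 2: 2 * 0.113 * 0.887 = 0.200462
Locus 3: 2 * 0.147 * 0.853 = 0.250782
Locus 4: 2 * 0.039 * 0.961 = 0.074958
Locus 5: 2 * 0.134 * 0.866 = 0.232088
Locus 6: 2 * 0.113 * 0.887 = 0.200462
Locus 7: 2 * 0.031 * 0.969 = 0.060078
Locus 8: 2 * 0.13 * 0.87 = 0.2262
Locus 9: 2 * 0.015 * 0.985 = 0.02955
RMP = 1.669e-09

1.669e-09


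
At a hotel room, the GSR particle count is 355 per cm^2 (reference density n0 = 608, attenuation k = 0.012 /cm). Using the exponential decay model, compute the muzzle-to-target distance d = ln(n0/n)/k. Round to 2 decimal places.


GSR distance calculation:
n0/n = 608 / 355 = 1.712676
ln(n0/n) = 0.538057
d = 0.538057 / 0.012 = 44.84 cm

44.84


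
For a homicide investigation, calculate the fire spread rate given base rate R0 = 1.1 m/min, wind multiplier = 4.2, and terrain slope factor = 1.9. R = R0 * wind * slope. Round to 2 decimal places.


Fire spread rate calculation:
R = R0 * wind_factor * slope_factor
= 1.1 * 4.2 * 1.9
= 4.62 * 1.9
= 8.78 m/min

8.78


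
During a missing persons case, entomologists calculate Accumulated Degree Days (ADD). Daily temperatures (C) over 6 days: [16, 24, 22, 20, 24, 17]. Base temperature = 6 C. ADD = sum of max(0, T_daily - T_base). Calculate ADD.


Computing ADD day by day:
Day 1: max(0, 16 - 6) = 10
Day 2: max(0, 24 - 6) = 18
Day 3: max(0, 22 - 6) = 16
Day 4: max(0, 20 - 6) = 14
Day 5: max(0, 24 - 6) = 18
Day 6: max(0, 17 - 6) = 11
Total ADD = 87

87


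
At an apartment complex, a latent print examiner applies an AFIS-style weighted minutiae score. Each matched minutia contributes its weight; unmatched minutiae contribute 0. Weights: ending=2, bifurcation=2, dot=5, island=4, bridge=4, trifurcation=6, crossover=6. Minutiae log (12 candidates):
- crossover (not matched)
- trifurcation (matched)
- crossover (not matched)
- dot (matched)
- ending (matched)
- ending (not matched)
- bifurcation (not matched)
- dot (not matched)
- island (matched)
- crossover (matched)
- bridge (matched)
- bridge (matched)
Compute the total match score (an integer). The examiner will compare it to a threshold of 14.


Weighted minutiae match score:
  crossover: not matched, +0
  trifurcation: matched, +6 (running total 6)
  crossover: not matched, +0
  dot: matched, +5 (running total 11)
  ending: matched, +2 (running total 13)
  ending: not matched, +0
  bifurcation: not matched, +0
  dot: not matched, +0
  island: matched, +4 (running total 17)
  crossover: matched, +6 (running total 23)
  bridge: matched, +4 (running total 27)
  bridge: matched, +4 (running total 31)
Total score = 31
Threshold = 14; verdict = identification

31


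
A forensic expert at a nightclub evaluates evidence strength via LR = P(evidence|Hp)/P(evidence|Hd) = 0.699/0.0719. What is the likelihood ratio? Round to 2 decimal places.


Likelihood ratio calculation:
LR = P(E|Hp) / P(E|Hd)
LR = 0.699 / 0.0719
LR = 9.72

9.72


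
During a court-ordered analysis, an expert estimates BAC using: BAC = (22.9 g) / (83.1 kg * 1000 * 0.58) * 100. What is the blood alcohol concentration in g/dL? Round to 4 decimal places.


Applying the Widmark formula:
BAC = (dose_g / (body_wt * 1000 * r)) * 100
Denominator = 83.1 * 1000 * 0.58 = 48198
BAC = (22.9 / 48198) * 100
BAC = 0.0475 g/dL

0.0475


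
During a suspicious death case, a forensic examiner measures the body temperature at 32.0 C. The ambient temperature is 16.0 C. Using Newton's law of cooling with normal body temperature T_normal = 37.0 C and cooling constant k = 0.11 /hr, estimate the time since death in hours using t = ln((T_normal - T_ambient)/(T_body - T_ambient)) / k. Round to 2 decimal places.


Using Newton's law of cooling:
t = ln((T_normal - T_ambient) / (T_body - T_ambient)) / k
T_normal - T_ambient = 21.0
T_body - T_ambient = 16.0
Ratio = 1.3125
ln(ratio) = 0.271934
t = 0.271934 / 0.11 = 2.47 hours

2.47


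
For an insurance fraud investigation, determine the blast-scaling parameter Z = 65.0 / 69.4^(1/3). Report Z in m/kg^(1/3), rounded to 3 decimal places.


Scaled distance calculation:
W^(1/3) = 69.4^(1/3) = 4.109476
Z = R / W^(1/3) = 65.0 / 4.109476
Z = 15.817 m/kg^(1/3)

15.817


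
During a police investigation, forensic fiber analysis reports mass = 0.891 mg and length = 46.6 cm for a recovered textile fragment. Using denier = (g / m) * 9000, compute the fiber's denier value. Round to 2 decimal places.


Denier calculation:
Mass in grams = 0.891 mg / 1000 = 0.000891 g
Length in meters = 46.6 cm / 100 = 0.466 m
Linear density = mass / length = 0.000891 / 0.466 = 0.00191202 g/m
Denier = (g/m) * 9000 = 0.00191202 * 9000 = 17.21

17.21


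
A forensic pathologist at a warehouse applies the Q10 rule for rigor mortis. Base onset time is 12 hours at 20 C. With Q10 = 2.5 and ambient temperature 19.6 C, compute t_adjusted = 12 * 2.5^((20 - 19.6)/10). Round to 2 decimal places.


Rigor mortis time adjustment:
Exponent = (T_ref - T_actual) / 10 = (20 - 19.6) / 10 = 0.04
Q10 factor = 2.5^0.04 = 1.03733
t_adjusted = 12 * 1.03733 = 12.45 hours

12.45


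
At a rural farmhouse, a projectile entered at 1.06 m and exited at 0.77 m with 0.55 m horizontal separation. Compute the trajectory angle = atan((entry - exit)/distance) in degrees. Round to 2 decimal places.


Bullet trajectory angle:
Height difference = 1.06 - 0.77 = 0.29 m
angle = atan(0.29 / 0.55)
angle = atan(0.527273)
angle = 27.80 degrees

27.80


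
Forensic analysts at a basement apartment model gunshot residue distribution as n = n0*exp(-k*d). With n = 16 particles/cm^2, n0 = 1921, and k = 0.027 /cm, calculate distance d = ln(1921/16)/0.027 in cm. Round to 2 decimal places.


GSR distance calculation:
n0/n = 1921 / 16 = 120.0625
ln(n0/n) = 4.788012
d = 4.788012 / 0.027 = 177.33 cm

177.33


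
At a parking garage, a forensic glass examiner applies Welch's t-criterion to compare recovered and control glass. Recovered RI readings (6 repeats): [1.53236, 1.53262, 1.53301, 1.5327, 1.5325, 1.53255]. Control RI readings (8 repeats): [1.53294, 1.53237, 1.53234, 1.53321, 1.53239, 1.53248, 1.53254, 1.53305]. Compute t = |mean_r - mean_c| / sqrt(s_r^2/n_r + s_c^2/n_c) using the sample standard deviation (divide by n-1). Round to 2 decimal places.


Welch's t-criterion for glass RI comparison:
Recovered mean = sum / n_r = 9.19574 / 6 = 1.5326233
Control mean = sum / n_c = 12.26132 / 8 = 1.532665
Recovered sample variance s_r^2 = 4.90667e-08
Control sample variance s_c^2 = 1.19857e-07
Welch SE (unpooled) = sqrt(s_r^2/n_r + s_c^2/n_c) = sqrt(8.17778e-09 + 1.49821e-08) = sqrt(2.31599e-08) = 0.000152184
|mean_r - mean_c| = 4.16667e-05
t = 4.16667e-05 / 0.000152184 = 0.27

0.27


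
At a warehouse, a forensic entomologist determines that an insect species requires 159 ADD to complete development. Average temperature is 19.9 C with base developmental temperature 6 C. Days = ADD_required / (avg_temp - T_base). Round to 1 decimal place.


Insect development time:
Effective temperature = avg_temp - T_base = 19.9 - 6 = 13.9 C
Days = ADD / effective_temp = 159 / 13.9 = 11.4 days

11.4


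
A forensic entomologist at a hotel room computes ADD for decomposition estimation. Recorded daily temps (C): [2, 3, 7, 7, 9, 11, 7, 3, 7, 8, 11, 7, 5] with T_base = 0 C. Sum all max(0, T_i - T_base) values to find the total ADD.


Computing ADD day by day:
Day 1: max(0, 2 - 0) = 2
Day 2: max(0, 3 - 0) = 3
Day 3: max(0, 7 - 0) = 7
Day 4: max(0, 7 - 0) = 7
Day 5: max(0, 9 - 0) = 9
Day 6: max(0, 11 - 0) = 11
Day 7: max(0, 7 - 0) = 7
Day 8: max(0, 3 - 0) = 3
Day 9: max(0, 7 - 0) = 7
Day 10: max(0, 8 - 0) = 8
Day 11: max(0, 11 - 0) = 11
Day 12: max(0, 7 - 0) = 7
Day 13: max(0, 5 - 0) = 5
Total ADD = 87

87


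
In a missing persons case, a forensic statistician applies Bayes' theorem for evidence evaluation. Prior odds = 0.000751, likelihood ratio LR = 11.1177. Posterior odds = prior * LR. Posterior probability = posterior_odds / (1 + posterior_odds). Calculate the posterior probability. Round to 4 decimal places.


Bayesian evidence evaluation:
Posterior odds = prior_odds * LR = 0.000751 * 11.1177 = 0.008349393
Posterior probability = posterior_odds / (1 + posterior_odds)
= 0.008349393 / (1 + 0.008349393)
= 0.008349393 / 1.008349393
= 0.0083

0.0083


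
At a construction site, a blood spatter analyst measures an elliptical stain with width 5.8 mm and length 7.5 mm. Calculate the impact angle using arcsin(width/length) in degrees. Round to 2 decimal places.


Blood spatter impact angle calculation:
width / length = 5.8 / 7.5 = 0.773333
angle = arcsin(0.773333)
angle = 50.65 degrees

50.65


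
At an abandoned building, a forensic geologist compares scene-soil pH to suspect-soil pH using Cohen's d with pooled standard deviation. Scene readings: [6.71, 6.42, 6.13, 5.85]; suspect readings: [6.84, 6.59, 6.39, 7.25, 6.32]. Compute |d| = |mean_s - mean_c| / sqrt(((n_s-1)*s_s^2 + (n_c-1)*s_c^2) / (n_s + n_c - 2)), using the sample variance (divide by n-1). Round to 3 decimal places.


Pooled-variance Cohen's d for soil pH comparison:
Scene mean = 25.11 / 4 = 6.2775
Suspect mean = 33.39 / 5 = 6.678
Scene sample variance s_s^2 = 0.137292
Suspect sample variance s_c^2 = 0.14307
Pooled variance = ((n_s-1)*s_s^2 + (n_c-1)*s_c^2) / (n_s + n_c - 2) = 0.140594
Pooled SD = sqrt(0.140594) = 0.374959
Mean difference = -0.4005
|d| = |-0.4005| / 0.374959 = 1.068

1.068


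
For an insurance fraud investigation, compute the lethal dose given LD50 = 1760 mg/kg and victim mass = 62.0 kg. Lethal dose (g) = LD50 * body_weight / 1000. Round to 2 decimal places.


Lethal dose calculation:
Lethal dose = LD50 * body_weight / 1000
= 1760 * 62.0 / 1000
= 109120 / 1000
= 109.12 g

109.12


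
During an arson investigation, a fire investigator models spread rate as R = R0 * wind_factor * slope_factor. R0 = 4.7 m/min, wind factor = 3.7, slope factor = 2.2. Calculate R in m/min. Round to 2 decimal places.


Fire spread rate calculation:
R = R0 * wind_factor * slope_factor
= 4.7 * 3.7 * 2.2
= 17.39 * 2.2
= 38.26 m/min

38.26


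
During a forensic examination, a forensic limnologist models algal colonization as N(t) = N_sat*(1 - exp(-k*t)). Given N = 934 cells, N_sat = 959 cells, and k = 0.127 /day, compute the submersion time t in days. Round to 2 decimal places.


PMSI from diatom colonization curve:
N / N_sat = 934 / 959 = 0.973931
1 - N/N_sat = 0.026069
ln(1 - N/N_sat) = -3.647008
t = -ln(1 - N/N_sat) / k = -(-3.647008) / 0.127 = 28.72 days

28.72


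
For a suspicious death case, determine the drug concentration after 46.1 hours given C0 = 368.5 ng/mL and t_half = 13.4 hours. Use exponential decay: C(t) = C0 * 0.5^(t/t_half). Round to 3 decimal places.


Drug concentration decay:
Number of half-lives = t / t_half = 46.1 / 13.4 = 3.440299
Decay factor = 0.5^3.440299 = 0.09212273
C(t) = 368.5 * 0.09212273 = 33.947 ng/mL

33.947


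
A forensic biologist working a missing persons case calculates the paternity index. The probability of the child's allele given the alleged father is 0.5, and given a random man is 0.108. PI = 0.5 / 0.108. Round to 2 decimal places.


Paternity Index calculation:
PI = P(allele|father) / P(allele|random)
PI = 0.5 / 0.108
PI = 4.63

4.63


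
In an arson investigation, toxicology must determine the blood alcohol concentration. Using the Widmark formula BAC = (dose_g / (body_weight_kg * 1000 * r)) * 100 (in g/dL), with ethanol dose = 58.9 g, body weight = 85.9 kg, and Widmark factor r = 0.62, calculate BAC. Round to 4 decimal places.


Applying the Widmark formula:
BAC = (dose_g / (body_wt * 1000 * r)) * 100
Denominator = 85.9 * 1000 * 0.62 = 53258
BAC = (58.9 / 53258) * 100
BAC = 0.1106 g/dL

0.1106


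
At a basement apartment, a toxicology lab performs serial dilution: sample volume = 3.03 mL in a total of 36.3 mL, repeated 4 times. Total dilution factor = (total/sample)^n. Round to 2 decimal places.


Dilution factor calculation:
Single dilution = V_total / V_sample = 36.3 / 3.03 ≈ 11.980198
Number of dilutions = 4
Total DF = (36.3 / 3.03)^4 (full precision, rounded at the end) = 20599.47

20599.47


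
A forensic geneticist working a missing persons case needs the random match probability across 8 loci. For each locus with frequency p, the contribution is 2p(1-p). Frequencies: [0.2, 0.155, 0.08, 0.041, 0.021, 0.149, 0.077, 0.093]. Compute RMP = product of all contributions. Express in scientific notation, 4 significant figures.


Computing RMP for 8 loci:
Locus 1: 2 * 0.2 * 0.8 = 0.32
Locus 2: 2 * 0.155 * 0.845 = 0.26195
Locus 3: 2 * 0.08 * 0.92 = 0.1472
Locus 4: 2 * 0.041 * 0.959 = 0.078638
Locus 5: 2 * 0.021 * 0.979 = 0.041118
Locus 6: 2 * 0.149 * 0.851 = 0.253598
Locus 7: 2 * 0.077 * 0.923 = 0.142142
Locus 8: 2 * 0.093 * 0.907 = 0.168702
RMP = 2.426e-07

2.426e-07


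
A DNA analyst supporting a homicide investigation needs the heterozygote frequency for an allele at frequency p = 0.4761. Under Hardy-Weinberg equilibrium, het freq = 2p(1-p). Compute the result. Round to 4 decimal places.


Hardy-Weinberg heterozygote frequency:
q = 1 - p = 1 - 0.4761 = 0.5239
2pq = 2 * 0.4761 * 0.5239 = 0.4989

0.4989


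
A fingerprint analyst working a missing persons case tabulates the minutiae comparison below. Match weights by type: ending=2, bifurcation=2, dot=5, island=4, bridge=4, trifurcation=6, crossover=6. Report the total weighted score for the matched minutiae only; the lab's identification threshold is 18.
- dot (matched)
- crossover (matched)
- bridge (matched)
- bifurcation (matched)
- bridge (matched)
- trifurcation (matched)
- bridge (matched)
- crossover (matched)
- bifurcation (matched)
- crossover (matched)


Weighted minutiae match score:
  dot: matched, +5 (running total 5)
  crossover: matched, +6 (running total 11)
  bridge: matched, +4 (running total 15)
  bifurcation: matched, +2 (running total 17)
  bridge: matched, +4 (running total 21)
  trifurcation: matched, +6 (running total 27)
  bridge: matched, +4 (running total 31)
  crossover: matched, +6 (running total 37)
  bifurcation: matched, +2 (running total 39)
  crossover: matched, +6 (running total 45)
Total score = 45
Threshold = 18; verdict = identification

45


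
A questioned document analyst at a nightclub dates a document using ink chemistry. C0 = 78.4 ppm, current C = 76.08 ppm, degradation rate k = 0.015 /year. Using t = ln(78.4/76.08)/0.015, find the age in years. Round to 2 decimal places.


Document age estimation:
C0/C = 78.4 / 76.08 = 1.030494
ln(C0/C) = 0.030038
t = 0.030038 / 0.015 = 2.00 years

2.00


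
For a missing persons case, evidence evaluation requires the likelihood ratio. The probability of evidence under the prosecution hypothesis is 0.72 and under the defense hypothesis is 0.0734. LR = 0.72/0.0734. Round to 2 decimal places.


Likelihood ratio calculation:
LR = P(E|Hp) / P(E|Hd)
LR = 0.72 / 0.0734
LR = 9.81

9.81


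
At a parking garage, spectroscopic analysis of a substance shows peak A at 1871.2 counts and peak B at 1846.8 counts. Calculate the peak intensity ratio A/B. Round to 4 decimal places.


Spectral peak ratio:
Peak A = 1871.2 counts
Peak B = 1846.8 counts
Ratio = 1871.2 / 1846.8 = 1.0132

1.0132


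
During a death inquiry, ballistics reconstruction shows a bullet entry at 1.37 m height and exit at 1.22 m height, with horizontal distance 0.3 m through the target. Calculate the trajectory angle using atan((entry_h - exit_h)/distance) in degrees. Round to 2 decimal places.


Bullet trajectory angle:
Height difference = 1.37 - 1.22 = 0.15 m
angle = atan(0.15 / 0.3)
angle = atan(0.5)
angle = 26.57 degrees

26.57


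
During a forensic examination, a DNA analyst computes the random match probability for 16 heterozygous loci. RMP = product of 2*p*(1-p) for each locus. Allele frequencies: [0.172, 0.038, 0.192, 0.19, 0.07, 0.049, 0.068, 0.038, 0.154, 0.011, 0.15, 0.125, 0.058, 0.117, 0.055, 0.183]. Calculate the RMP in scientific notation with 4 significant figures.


Computing RMP for 16 loci:
Locus 1: 2 * 0.172 * 0.828 = 0.284832
Locus 2: 2 * 0.038 * 0.962 = 0.073112
Locus 3: 2 * 0.192 * 0.808 = 0.310272
Locus 4: 2 * 0.19 * 0.81 = 0.3078
Locus 5: 2 * 0.07 * 0.93 = 0.1302
Locus 6: 2 * 0.049 * 0.951 = 0.093198
Locus 7: 2 * 0.068 * 0.932 = 0.126752
Locus 8: 2 * 0.038 * 0.962 = 0.073112
Locus 9: 2 * 0.154 * 0.846 = 0.260568
Locus 10: 2 * 0.011 * 0.989 = 0.021758
Locus 11: 2 * 0.15 * 0.85 = 0.255
Locus 12: 2 * 0.125 * 0.875 = 0.21875
Locus 13: 2 * 0.058 * 0.942 = 0.109272
Locus 14: 2 * 0.117 * 0.883 = 0.206622
Locus 15: 2 * 0.055 * 0.945 = 0.10395
Locus 16: 2 * 0.183 * 0.817 = 0.299022
RMP = 4.964e-14

4.964e-14


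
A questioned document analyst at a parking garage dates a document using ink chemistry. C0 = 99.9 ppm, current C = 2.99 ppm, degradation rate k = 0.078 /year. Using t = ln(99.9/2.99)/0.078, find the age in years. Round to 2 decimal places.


Document age estimation:
C0/C = 99.9 / 2.99 = 33.411371
ln(C0/C) = 3.508896
t = 3.508896 / 0.078 = 44.99 years

44.99


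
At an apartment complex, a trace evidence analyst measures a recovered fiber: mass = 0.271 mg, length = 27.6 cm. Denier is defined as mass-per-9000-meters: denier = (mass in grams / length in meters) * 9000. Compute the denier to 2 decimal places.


Denier calculation:
Mass in grams = 0.271 mg / 1000 = 0.000271 g
Length in meters = 27.6 cm / 100 = 0.276 m
Linear density = mass / length = 0.000271 / 0.276 = 0.00098188 g/m
Denier = (g/m) * 9000 = 0.00098188 * 9000 = 8.84

8.84


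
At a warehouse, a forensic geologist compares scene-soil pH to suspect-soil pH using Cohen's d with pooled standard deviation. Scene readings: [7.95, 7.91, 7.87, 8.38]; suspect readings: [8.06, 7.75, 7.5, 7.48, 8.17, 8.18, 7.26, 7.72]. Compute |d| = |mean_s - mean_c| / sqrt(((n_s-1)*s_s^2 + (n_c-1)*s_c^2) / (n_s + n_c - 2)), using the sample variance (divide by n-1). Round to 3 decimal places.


Pooled-variance Cohen's d for soil pH comparison:
Scene mean = 32.11 / 4 = 8.0275
Suspect mean = 62.12 / 8 = 7.765
Scene sample variance s_s^2 = 0.056292
Suspect sample variance s_c^2 = 0.118857
Pooled variance = ((n_s-1)*s_s^2 + (n_c-1)*s_c^2) / (n_s + n_c - 2) = 0.100088
Pooled SD = sqrt(0.100088) = 0.316367
Mean difference = 0.2625
|d| = |0.2625| / 0.316367 = 0.830

0.830


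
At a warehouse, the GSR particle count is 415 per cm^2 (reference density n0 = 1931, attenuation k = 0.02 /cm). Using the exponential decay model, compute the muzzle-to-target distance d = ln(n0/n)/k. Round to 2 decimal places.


GSR distance calculation:
n0/n = 1931 / 415 = 4.653012
ln(n0/n) = 1.537515
d = 1.537515 / 0.02 = 76.88 cm

76.88


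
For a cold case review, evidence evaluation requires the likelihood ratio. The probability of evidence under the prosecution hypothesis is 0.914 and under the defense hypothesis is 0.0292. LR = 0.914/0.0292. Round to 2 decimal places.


Likelihood ratio calculation:
LR = P(E|Hp) / P(E|Hd)
LR = 0.914 / 0.0292
LR = 31.30

31.30


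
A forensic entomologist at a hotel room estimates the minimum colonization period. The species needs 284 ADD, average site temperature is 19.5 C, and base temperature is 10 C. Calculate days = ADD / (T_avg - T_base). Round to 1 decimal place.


Insect development time:
Effective temperature = avg_temp - T_base = 19.5 - 10 = 9.5 C
Days = ADD / effective_temp = 284 / 9.5 = 29.9 days

29.9


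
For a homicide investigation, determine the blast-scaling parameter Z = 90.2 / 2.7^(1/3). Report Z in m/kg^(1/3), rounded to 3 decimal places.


Scaled distance calculation:
W^(1/3) = 2.7^(1/3) = 1.392477
Z = R / W^(1/3) = 90.2 / 1.392477
Z = 64.777 m/kg^(1/3)

64.777


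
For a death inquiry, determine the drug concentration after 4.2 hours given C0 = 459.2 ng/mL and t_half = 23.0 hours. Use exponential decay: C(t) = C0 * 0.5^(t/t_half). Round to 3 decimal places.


Drug concentration decay:
Number of half-lives = t / t_half = 4.2 / 23.0 = 0.182609
Decay factor = 0.5^0.182609 = 0.88110814
C(t) = 459.2 * 0.88110814 = 404.605 ng/mL

404.605


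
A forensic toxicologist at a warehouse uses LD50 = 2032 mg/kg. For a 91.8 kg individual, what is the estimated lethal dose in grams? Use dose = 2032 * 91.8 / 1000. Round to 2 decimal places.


Lethal dose calculation:
Lethal dose = LD50 * body_weight / 1000
= 2032 * 91.8 / 1000
= 186537.6 / 1000
= 186.54 g

186.54


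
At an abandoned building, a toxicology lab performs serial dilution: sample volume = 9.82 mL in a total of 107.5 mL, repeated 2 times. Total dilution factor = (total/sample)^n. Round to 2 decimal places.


Dilution factor calculation:
Single dilution = V_total / V_sample = 107.5 / 9.82 ≈ 10.947047
Number of dilutions = 2
Total DF = (107.5 / 9.82)^2 (full precision, rounded at the end) = 119.84

119.84


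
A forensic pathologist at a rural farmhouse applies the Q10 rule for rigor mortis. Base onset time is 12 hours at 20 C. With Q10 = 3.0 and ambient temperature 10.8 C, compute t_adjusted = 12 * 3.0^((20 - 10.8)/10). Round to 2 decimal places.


Rigor mortis time adjustment:
Exponent = (T_ref - T_actual) / 10 = (20 - 10.8) / 10 = 0.92
Q10 factor = 3.0^0.92 = 2.74759
t_adjusted = 12 * 2.74759 = 32.97 hours

32.97


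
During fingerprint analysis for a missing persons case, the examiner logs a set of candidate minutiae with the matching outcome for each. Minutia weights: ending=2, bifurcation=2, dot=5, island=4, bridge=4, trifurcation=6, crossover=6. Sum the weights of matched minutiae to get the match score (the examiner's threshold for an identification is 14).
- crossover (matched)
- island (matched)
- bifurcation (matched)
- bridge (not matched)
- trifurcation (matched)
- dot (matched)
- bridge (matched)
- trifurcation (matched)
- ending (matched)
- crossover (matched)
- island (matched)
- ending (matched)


Weighted minutiae match score:
  crossover: matched, +6 (running total 6)
  island: matched, +4 (running total 10)
  bifurcation: matched, +2 (running total 12)
  bridge: not matched, +0
  trifurcation: matched, +6 (running total 18)
  dot: matched, +5 (running total 23)
  bridge: matched, +4 (running total 27)
  trifurcation: matched, +6 (running total 33)
  ending: matched, +2 (running total 35)
  crossover: matched, +6 (running total 41)
  island: matched, +4 (running total 45)
  ending: matched, +2 (running total 47)
Total score = 47
Threshold = 14; verdict = identification

47


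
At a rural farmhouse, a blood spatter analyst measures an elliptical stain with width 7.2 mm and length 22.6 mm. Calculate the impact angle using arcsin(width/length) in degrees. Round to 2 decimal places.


Blood spatter impact angle calculation:
width / length = 7.2 / 22.6 = 0.318584
angle = arcsin(0.318584)
angle = 18.58 degrees

18.58


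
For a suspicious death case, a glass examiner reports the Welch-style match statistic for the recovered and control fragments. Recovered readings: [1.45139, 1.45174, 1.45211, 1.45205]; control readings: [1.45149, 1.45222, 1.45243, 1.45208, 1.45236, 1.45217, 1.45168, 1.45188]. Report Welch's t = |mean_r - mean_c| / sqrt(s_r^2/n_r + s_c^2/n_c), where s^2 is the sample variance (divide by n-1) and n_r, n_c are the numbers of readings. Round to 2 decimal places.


Welch's t-criterion for glass RI comparison:
Recovered mean = sum / n_r = 5.80729 / 4 = 1.4518225
Control mean = sum / n_c = 11.61631 / 8 = 1.4520388
Recovered sample variance s_r^2 = 1.09425e-07
Control sample variance s_c^2 = 1.09013e-07
Welch SE (unpooled) = sqrt(s_r^2/n_r + s_c^2/n_c) = sqrt(2.73563e-08 + 1.36266e-08) = sqrt(4.09829e-08) = 0.000202442
|mean_r - mean_c| = 0.00021625
t = 0.00021625 / 0.000202442 = 1.07

1.07


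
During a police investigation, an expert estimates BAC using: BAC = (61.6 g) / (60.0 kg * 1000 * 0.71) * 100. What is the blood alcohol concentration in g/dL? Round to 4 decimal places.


Applying the Widmark formula:
BAC = (dose_g / (body_wt * 1000 * r)) * 100
Denominator = 60.0 * 1000 * 0.71 = 42600
BAC = (61.6 / 42600) * 100
BAC = 0.1446 g/dL

0.1446


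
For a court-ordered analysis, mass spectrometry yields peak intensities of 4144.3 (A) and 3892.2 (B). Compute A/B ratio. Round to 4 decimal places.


Spectral peak ratio:
Peak A = 4144.3 counts
Peak B = 3892.2 counts
Ratio = 4144.3 / 3892.2 = 1.0648

1.0648


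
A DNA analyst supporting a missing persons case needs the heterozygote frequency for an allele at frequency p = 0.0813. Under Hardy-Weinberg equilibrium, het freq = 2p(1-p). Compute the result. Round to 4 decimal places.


Hardy-Weinberg heterozygote frequency:
q = 1 - p = 1 - 0.0813 = 0.9187
2pq = 2 * 0.0813 * 0.9187 = 0.1494

0.1494


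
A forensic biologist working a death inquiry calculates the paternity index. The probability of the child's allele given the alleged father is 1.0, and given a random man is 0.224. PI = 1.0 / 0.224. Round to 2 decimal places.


Paternity Index calculation:
PI = P(allele|father) / P(allele|random)
PI = 1.0 / 0.224
PI = 4.46

4.46
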